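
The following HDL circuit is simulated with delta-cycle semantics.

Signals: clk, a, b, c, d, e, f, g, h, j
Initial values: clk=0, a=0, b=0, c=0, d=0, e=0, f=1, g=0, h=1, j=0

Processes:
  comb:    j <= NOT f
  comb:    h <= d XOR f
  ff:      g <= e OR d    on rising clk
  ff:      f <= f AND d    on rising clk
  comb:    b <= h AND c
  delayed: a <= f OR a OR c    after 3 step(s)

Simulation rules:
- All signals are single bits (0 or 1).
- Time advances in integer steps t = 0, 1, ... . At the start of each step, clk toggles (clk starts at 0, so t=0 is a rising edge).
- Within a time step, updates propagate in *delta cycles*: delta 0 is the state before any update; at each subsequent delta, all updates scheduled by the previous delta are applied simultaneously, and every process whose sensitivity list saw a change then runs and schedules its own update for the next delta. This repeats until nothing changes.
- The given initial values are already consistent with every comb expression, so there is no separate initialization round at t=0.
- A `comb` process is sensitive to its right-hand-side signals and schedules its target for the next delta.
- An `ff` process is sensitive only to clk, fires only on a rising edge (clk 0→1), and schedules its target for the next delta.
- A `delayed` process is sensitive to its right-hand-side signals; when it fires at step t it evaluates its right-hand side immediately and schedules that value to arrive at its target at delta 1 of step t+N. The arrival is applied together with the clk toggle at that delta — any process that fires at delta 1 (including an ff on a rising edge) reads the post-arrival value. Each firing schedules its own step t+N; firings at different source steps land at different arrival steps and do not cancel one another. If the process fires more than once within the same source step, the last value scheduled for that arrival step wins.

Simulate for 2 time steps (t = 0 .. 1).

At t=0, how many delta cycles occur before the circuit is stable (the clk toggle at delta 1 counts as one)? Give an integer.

t0.Δ0 g=0 e=0 b=0 f=1 d=0 clk=0 j=0 h=1 a=0 c=0
t0.Δ1 g=0 e=0 b=0 f=1 d=0 clk=1 j=0 h=1 a=0 c=0
t0.Δ2 g=0 e=0 b=0 f=0 d=0 clk=1 j=0 h=1 a=0 c=0
t0.Δ3 g=0 e=0 b=0 f=0 d=0 clk=1 j=1 h=0 a=0 c=0
t1.Δ0 g=0 e=0 b=0 f=0 d=0 clk=1 j=1 h=0 a=0 c=0
t1.Δ1 g=0 e=0 b=0 f=0 d=0 clk=0 j=1 h=0 a=0 c=0

3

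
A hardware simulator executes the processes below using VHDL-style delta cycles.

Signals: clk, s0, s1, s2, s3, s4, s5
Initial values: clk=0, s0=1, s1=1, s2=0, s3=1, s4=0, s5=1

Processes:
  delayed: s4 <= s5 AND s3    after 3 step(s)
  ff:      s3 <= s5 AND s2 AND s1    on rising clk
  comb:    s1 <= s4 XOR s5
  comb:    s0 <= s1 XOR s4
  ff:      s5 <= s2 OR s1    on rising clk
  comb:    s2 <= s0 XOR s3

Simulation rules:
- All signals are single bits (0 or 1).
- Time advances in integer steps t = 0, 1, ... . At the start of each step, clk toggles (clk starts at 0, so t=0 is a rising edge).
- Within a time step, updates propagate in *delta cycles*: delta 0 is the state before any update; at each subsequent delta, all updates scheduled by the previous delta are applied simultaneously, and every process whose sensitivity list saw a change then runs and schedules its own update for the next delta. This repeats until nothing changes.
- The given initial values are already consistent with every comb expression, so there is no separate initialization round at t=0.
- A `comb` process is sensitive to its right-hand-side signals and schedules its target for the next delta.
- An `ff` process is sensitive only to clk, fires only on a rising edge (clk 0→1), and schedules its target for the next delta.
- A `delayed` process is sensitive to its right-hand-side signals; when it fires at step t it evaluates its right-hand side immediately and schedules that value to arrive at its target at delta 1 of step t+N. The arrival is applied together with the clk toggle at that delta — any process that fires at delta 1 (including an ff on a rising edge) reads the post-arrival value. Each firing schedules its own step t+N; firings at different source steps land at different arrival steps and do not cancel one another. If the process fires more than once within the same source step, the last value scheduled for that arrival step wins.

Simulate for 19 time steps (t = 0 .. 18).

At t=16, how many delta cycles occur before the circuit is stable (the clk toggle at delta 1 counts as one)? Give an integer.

3

t0.Δ0 s1=1 clk=0 s4=0 s5=1 s2=0 s0=1 s3=1
t0.Δ1 s1=1 clk=1 s4=0 s5=1 s2=0 s0=1 s3=1
t0.Δ2 s1=1 clk=1 s4=0 s5=1 s2=0 s0=1 s3=0
t0.Δ3 s1=1 clk=1 s4=0 s5=1 s2=1 s0=1 s3=0
t1.Δ0 s1=1 clk=1 s4=0 s5=1 s2=1 s0=1 s3=0
t1.Δ1 s1=1 clk=0 s4=0 s5=1 s2=1 s0=1 s3=0
t2.Δ0 s1=1 clk=0 s4=0 s5=1 s2=1 s0=1 s3=0
t2.Δ1 s1=1 clk=1 s4=0 s5=1 s2=1 s0=1 s3=0
t2.Δ2 s1=1 clk=1 s4=0 s5=1 s2=1 s0=1 s3=1
t2.Δ3 s1=1 clk=1 s4=0 s5=1 s2=0 s0=1 s3=1
t3.Δ0 s1=1 clk=1 s4=0 s5=1 s2=0 s0=1 s3=1
t3.Δ1 s1=1 clk=0 s4=0 s5=1 s2=0 s0=1 s3=1
t4.Δ0 s1=1 clk=0 s4=0 s5=1 s2=0 s0=1 s3=1
t4.Δ1 s1=1 clk=1 s4=0 s5=1 s2=0 s0=1 s3=1
t4.Δ2 s1=1 clk=1 s4=0 s5=1 s2=0 s0=1 s3=0
t4.Δ3 s1=1 clk=1 s4=0 s5=1 s2=1 s0=1 s3=0
t5.Δ0 s1=1 clk=1 s4=0 s5=1 s2=1 s0=1 s3=0
t5.Δ1 s1=1 clk=0 s4=1 s5=1 s2=1 s0=1 s3=0
t5.Δ2 s1=0 clk=0 s4=1 s5=1 s2=1 s0=0 s3=0
t5.Δ3 s1=0 clk=0 s4=1 s5=1 s2=0 s0=1 s3=0
t5.Δ4 s1=0 clk=0 s4=1 s5=1 s2=1 s0=1 s3=0
t6.Δ0 s1=0 clk=0 s4=1 s5=1 s2=1 s0=1 s3=0
t6.Δ1 s1=0 clk=1 s4=1 s5=1 s2=1 s0=1 s3=0
t7.Δ0 s1=0 clk=1 s4=1 s5=1 s2=1 s0=1 s3=0
t7.Δ1 s1=0 clk=0 s4=0 s5=1 s2=1 s0=1 s3=0
t7.Δ2 s1=1 clk=0 s4=0 s5=1 s2=1 s0=0 s3=0
t7.Δ3 s1=1 clk=0 s4=0 s5=1 s2=0 s0=1 s3=0
t7.Δ4 s1=1 clk=0 s4=0 s5=1 s2=1 s0=1 s3=0
t8.Δ0 s1=1 clk=0 s4=0 s5=1 s2=1 s0=1 s3=0
t8.Δ1 s1=1 clk=1 s4=0 s5=1 s2=1 s0=1 s3=0
t8.Δ2 s1=1 clk=1 s4=0 s5=1 s2=1 s0=1 s3=1
t8.Δ3 s1=1 clk=1 s4=0 s5=1 s2=0 s0=1 s3=1
t9.Δ0 s1=1 clk=1 s4=0 s5=1 s2=0 s0=1 s3=1
t9.Δ1 s1=1 clk=0 s4=0 s5=1 s2=0 s0=1 s3=1
t10.Δ0 s1=1 clk=0 s4=0 s5=1 s2=0 s0=1 s3=1
t10.Δ1 s1=1 clk=1 s4=0 s5=1 s2=0 s0=1 s3=1
t10.Δ2 s1=1 clk=1 s4=0 s5=1 s2=0 s0=1 s3=0
t10.Δ3 s1=1 clk=1 s4=0 s5=1 s2=1 s0=1 s3=0
t11.Δ0 s1=1 clk=1 s4=0 s5=1 s2=1 s0=1 s3=0
t11.Δ1 s1=1 clk=0 s4=1 s5=1 s2=1 s0=1 s3=0
t11.Δ2 s1=0 clk=0 s4=1 s5=1 s2=1 s0=0 s3=0
t11.Δ3 s1=0 clk=0 s4=1 s5=1 s2=0 s0=1 s3=0
t11.Δ4 s1=0 clk=0 s4=1 s5=1 s2=1 s0=1 s3=0
t12.Δ0 s1=0 clk=0 s4=1 s5=1 s2=1 s0=1 s3=0
t12.Δ1 s1=0 clk=1 s4=1 s5=1 s2=1 s0=1 s3=0
t13.Δ0 s1=0 clk=1 s4=1 s5=1 s2=1 s0=1 s3=0
t13.Δ1 s1=0 clk=0 s4=0 s5=1 s2=1 s0=1 s3=0
t13.Δ2 s1=1 clk=0 s4=0 s5=1 s2=1 s0=0 s3=0
t13.Δ3 s1=1 clk=0 s4=0 s5=1 s2=0 s0=1 s3=0
t13.Δ4 s1=1 clk=0 s4=0 s5=1 s2=1 s0=1 s3=0
t14.Δ0 s1=1 clk=0 s4=0 s5=1 s2=1 s0=1 s3=0
t14.Δ1 s1=1 clk=1 s4=0 s5=1 s2=1 s0=1 s3=0
t14.Δ2 s1=1 clk=1 s4=0 s5=1 s2=1 s0=1 s3=1
t14.Δ3 s1=1 clk=1 s4=0 s5=1 s2=0 s0=1 s3=1
t15.Δ0 s1=1 clk=1 s4=0 s5=1 s2=0 s0=1 s3=1
t15.Δ1 s1=1 clk=0 s4=0 s5=1 s2=0 s0=1 s3=1
t16.Δ0 s1=1 clk=0 s4=0 s5=1 s2=0 s0=1 s3=1
t16.Δ1 s1=1 clk=1 s4=0 s5=1 s2=0 s0=1 s3=1
t16.Δ2 s1=1 clk=1 s4=0 s5=1 s2=0 s0=1 s3=0
t16.Δ3 s1=1 clk=1 s4=0 s5=1 s2=1 s0=1 s3=0
t17.Δ0 s1=1 clk=1 s4=0 s5=1 s2=1 s0=1 s3=0
t17.Δ1 s1=1 clk=0 s4=1 s5=1 s2=1 s0=1 s3=0
t17.Δ2 s1=0 clk=0 s4=1 s5=1 s2=1 s0=0 s3=0
t17.Δ3 s1=0 clk=0 s4=1 s5=1 s2=0 s0=1 s3=0
t17.Δ4 s1=0 clk=0 s4=1 s5=1 s2=1 s0=1 s3=0
t18.Δ0 s1=0 clk=0 s4=1 s5=1 s2=1 s0=1 s3=0
t18.Δ1 s1=0 clk=1 s4=1 s5=1 s2=1 s0=1 s3=0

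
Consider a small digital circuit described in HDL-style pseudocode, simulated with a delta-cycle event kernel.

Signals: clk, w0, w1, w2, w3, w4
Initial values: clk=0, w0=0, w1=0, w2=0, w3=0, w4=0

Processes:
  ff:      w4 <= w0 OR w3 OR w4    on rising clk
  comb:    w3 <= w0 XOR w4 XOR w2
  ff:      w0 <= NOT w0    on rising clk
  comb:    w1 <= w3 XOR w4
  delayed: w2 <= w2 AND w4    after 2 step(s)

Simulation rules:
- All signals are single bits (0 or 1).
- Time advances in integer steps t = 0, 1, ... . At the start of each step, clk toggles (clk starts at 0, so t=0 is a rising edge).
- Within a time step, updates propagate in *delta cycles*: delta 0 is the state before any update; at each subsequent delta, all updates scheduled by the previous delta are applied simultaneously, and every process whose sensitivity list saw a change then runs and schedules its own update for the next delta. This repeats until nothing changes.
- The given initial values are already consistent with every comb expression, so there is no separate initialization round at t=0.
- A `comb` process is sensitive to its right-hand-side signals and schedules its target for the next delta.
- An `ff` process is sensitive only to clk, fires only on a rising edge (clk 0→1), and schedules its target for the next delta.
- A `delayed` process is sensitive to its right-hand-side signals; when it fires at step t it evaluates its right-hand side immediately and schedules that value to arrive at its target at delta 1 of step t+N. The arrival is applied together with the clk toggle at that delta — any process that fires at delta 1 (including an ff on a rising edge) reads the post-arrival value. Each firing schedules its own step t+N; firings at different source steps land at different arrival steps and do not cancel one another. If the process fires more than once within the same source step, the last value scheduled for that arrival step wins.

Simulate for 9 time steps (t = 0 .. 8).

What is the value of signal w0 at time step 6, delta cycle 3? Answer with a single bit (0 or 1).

t0.Δ0 w2=0 clk=0 w3=0 w1=0 w4=0 w0=0
t0.Δ1 w2=0 clk=1 w3=0 w1=0 w4=0 w0=0
t0.Δ2 w2=0 clk=1 w3=0 w1=0 w4=0 w0=1
t0.Δ3 w2=0 clk=1 w3=1 w1=0 w4=0 w0=1
t0.Δ4 w2=0 clk=1 w3=1 w1=1 w4=0 w0=1
t1.Δ0 w2=0 clk=1 w3=1 w1=1 w4=0 w0=1
t1.Δ1 w2=0 clk=0 w3=1 w1=1 w4=0 w0=1
t2.Δ0 w2=0 clk=0 w3=1 w1=1 w4=0 w0=1
t2.Δ1 w2=0 clk=1 w3=1 w1=1 w4=0 w0=1
t2.Δ2 w2=0 clk=1 w3=1 w1=1 w4=1 w0=0
t2.Δ3 w2=0 clk=1 w3=1 w1=0 w4=1 w0=0
t3.Δ0 w2=0 clk=1 w3=1 w1=0 w4=1 w0=0
t3.Δ1 w2=0 clk=0 w3=1 w1=0 w4=1 w0=0
t4.Δ0 w2=0 clk=0 w3=1 w1=0 w4=1 w0=0
t4.Δ1 w2=0 clk=1 w3=1 w1=0 w4=1 w0=0
t4.Δ2 w2=0 clk=1 w3=1 w1=0 w4=1 w0=1
t4.Δ3 w2=0 clk=1 w3=0 w1=0 w4=1 w0=1
t4.Δ4 w2=0 clk=1 w3=0 w1=1 w4=1 w0=1
t5.Δ0 w2=0 clk=1 w3=0 w1=1 w4=1 w0=1
t5.Δ1 w2=0 clk=0 w3=0 w1=1 w4=1 w0=1
t6.Δ0 w2=0 clk=0 w3=0 w1=1 w4=1 w0=1
t6.Δ1 w2=0 clk=1 w3=0 w1=1 w4=1 w0=1
t6.Δ2 w2=0 clk=1 w3=0 w1=1 w4=1 w0=0
t6.Δ3 w2=0 clk=1 w3=1 w1=1 w4=1 w0=0
t6.Δ4 w2=0 clk=1 w3=1 w1=0 w4=1 w0=0
t7.Δ0 w2=0 clk=1 w3=1 w1=0 w4=1 w0=0
t7.Δ1 w2=0 clk=0 w3=1 w1=0 w4=1 w0=0
t8.Δ0 w2=0 clk=0 w3=1 w1=0 w4=1 w0=0
t8.Δ1 w2=0 clk=1 w3=1 w1=0 w4=1 w0=0
t8.Δ2 w2=0 clk=1 w3=1 w1=0 w4=1 w0=1
t8.Δ3 w2=0 clk=1 w3=0 w1=0 w4=1 w0=1
t8.Δ4 w2=0 clk=1 w3=0 w1=1 w4=1 w0=1

0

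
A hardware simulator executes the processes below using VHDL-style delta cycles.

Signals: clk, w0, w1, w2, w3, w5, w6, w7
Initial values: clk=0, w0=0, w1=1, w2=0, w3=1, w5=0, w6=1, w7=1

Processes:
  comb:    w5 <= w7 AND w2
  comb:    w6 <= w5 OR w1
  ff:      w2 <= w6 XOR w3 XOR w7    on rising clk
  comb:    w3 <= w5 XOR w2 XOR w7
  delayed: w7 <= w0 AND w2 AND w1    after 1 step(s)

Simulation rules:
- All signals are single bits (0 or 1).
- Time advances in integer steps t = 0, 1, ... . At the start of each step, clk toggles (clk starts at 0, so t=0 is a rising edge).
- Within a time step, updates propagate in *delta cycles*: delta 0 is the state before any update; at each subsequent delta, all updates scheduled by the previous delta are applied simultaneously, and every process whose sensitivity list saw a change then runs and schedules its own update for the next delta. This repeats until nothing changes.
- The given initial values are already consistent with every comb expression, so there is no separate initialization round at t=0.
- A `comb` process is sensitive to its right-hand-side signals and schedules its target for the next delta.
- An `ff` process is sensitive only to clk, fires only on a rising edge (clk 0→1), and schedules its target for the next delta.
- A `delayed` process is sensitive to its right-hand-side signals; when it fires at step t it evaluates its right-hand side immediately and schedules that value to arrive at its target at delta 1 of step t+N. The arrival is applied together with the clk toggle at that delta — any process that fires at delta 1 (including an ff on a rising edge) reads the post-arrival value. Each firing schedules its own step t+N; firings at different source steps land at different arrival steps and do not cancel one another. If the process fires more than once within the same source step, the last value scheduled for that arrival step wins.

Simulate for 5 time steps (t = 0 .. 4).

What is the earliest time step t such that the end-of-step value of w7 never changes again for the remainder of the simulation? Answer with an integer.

1

t0.Δ0 w5=0 clk=0 w7=1 w1=1 w6=1 w3=1 w0=0 w2=0
t0.Δ1 w5=0 clk=1 w7=1 w1=1 w6=1 w3=1 w0=0 w2=0
t0.Δ2 w5=0 clk=1 w7=1 w1=1 w6=1 w3=1 w0=0 w2=1
t0.Δ3 w5=1 clk=1 w7=1 w1=1 w6=1 w3=0 w0=0 w2=1
t0.Δ4 w5=1 clk=1 w7=1 w1=1 w6=1 w3=1 w0=0 w2=1
t1.Δ0 w5=1 clk=1 w7=1 w1=1 w6=1 w3=1 w0=0 w2=1
t1.Δ1 w5=1 clk=0 w7=0 w1=1 w6=1 w3=1 w0=0 w2=1
t1.Δ2 w5=0 clk=0 w7=0 w1=1 w6=1 w3=0 w0=0 w2=1
t1.Δ3 w5=0 clk=0 w7=0 w1=1 w6=1 w3=1 w0=0 w2=1
t2.Δ0 w5=0 clk=0 w7=0 w1=1 w6=1 w3=1 w0=0 w2=1
t2.Δ1 w5=0 clk=1 w7=0 w1=1 w6=1 w3=1 w0=0 w2=1
t2.Δ2 w5=0 clk=1 w7=0 w1=1 w6=1 w3=1 w0=0 w2=0
t2.Δ3 w5=0 clk=1 w7=0 w1=1 w6=1 w3=0 w0=0 w2=0
t3.Δ0 w5=0 clk=1 w7=0 w1=1 w6=1 w3=0 w0=0 w2=0
t3.Δ1 w5=0 clk=0 w7=0 w1=1 w6=1 w3=0 w0=0 w2=0
t4.Δ0 w5=0 clk=0 w7=0 w1=1 w6=1 w3=0 w0=0 w2=0
t4.Δ1 w5=0 clk=1 w7=0 w1=1 w6=1 w3=0 w0=0 w2=0
t4.Δ2 w5=0 clk=1 w7=0 w1=1 w6=1 w3=0 w0=0 w2=1
t4.Δ3 w5=0 clk=1 w7=0 w1=1 w6=1 w3=1 w0=0 w2=1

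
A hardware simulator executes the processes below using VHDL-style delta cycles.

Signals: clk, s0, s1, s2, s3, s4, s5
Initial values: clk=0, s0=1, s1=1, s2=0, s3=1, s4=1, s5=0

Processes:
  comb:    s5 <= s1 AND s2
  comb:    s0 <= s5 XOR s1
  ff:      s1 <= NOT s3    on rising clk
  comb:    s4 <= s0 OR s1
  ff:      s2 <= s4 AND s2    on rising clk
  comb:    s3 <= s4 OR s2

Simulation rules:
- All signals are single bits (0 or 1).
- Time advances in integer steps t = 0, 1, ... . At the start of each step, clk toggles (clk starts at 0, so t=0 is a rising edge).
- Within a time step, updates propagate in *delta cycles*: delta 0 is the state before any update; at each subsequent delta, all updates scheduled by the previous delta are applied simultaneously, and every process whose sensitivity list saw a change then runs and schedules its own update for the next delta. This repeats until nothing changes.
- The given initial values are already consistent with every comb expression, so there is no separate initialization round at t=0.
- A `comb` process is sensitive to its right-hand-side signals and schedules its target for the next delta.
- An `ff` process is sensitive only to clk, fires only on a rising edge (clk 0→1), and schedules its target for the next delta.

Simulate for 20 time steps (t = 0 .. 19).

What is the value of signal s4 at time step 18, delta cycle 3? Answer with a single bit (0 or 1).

1

t0.Δ0 s0=1 s3=1 s1=1 s4=1 clk=0 s5=0 s2=0
t0.Δ1 s0=1 s3=1 s1=1 s4=1 clk=1 s5=0 s2=0
t0.Δ2 s0=1 s3=1 s1=0 s4=1 clk=1 s5=0 s2=0
t0.Δ3 s0=0 s3=1 s1=0 s4=1 clk=1 s5=0 s2=0
t0.Δ4 s0=0 s3=1 s1=0 s4=0 clk=1 s5=0 s2=0
t0.Δ5 s0=0 s3=0 s1=0 s4=0 clk=1 s5=0 s2=0
t1.Δ0 s0=0 s3=0 s1=0 s4=0 clk=1 s5=0 s2=0
t1.Δ1 s0=0 s3=0 s1=0 s4=0 clk=0 s5=0 s2=0
t2.Δ0 s0=0 s3=0 s1=0 s4=0 clk=0 s5=0 s2=0
t2.Δ1 s0=0 s3=0 s1=0 s4=0 clk=1 s5=0 s2=0
t2.Δ2 s0=0 s3=0 s1=1 s4=0 clk=1 s5=0 s2=0
t2.Δ3 s0=1 s3=0 s1=1 s4=1 clk=1 s5=0 s2=0
t2.Δ4 s0=1 s3=1 s1=1 s4=1 clk=1 s5=0 s2=0
t3.Δ0 s0=1 s3=1 s1=1 s4=1 clk=1 s5=0 s2=0
t3.Δ1 s0=1 s3=1 s1=1 s4=1 clk=0 s5=0 s2=0
t4.Δ0 s0=1 s3=1 s1=1 s4=1 clk=0 s5=0 s2=0
t4.Δ1 s0=1 s3=1 s1=1 s4=1 clk=1 s5=0 s2=0
t4.Δ2 s0=1 s3=1 s1=0 s4=1 clk=1 s5=0 s2=0
t4.Δ3 s0=0 s3=1 s1=0 s4=1 clk=1 s5=0 s2=0
t4.Δ4 s0=0 s3=1 s1=0 s4=0 clk=1 s5=0 s2=0
t4.Δ5 s0=0 s3=0 s1=0 s4=0 clk=1 s5=0 s2=0
t5.Δ0 s0=0 s3=0 s1=0 s4=0 clk=1 s5=0 s2=0
t5.Δ1 s0=0 s3=0 s1=0 s4=0 clk=0 s5=0 s2=0
t6.Δ0 s0=0 s3=0 s1=0 s4=0 clk=0 s5=0 s2=0
t6.Δ1 s0=0 s3=0 s1=0 s4=0 clk=1 s5=0 s2=0
t6.Δ2 s0=0 s3=0 s1=1 s4=0 clk=1 s5=0 s2=0
t6.Δ3 s0=1 s3=0 s1=1 s4=1 clk=1 s5=0 s2=0
t6.Δ4 s0=1 s3=1 s1=1 s4=1 clk=1 s5=0 s2=0
t7.Δ0 s0=1 s3=1 s1=1 s4=1 clk=1 s5=0 s2=0
t7.Δ1 s0=1 s3=1 s1=1 s4=1 clk=0 s5=0 s2=0
t8.Δ0 s0=1 s3=1 s1=1 s4=1 clk=0 s5=0 s2=0
t8.Δ1 s0=1 s3=1 s1=1 s4=1 clk=1 s5=0 s2=0
t8.Δ2 s0=1 s3=1 s1=0 s4=1 clk=1 s5=0 s2=0
t8.Δ3 s0=0 s3=1 s1=0 s4=1 clk=1 s5=0 s2=0
t8.Δ4 s0=0 s3=1 s1=0 s4=0 clk=1 s5=0 s2=0
t8.Δ5 s0=0 s3=0 s1=0 s4=0 clk=1 s5=0 s2=0
t9.Δ0 s0=0 s3=0 s1=0 s4=0 clk=1 s5=0 s2=0
t9.Δ1 s0=0 s3=0 s1=0 s4=0 clk=0 s5=0 s2=0
t10.Δ0 s0=0 s3=0 s1=0 s4=0 clk=0 s5=0 s2=0
t10.Δ1 s0=0 s3=0 s1=0 s4=0 clk=1 s5=0 s2=0
t10.Δ2 s0=0 s3=0 s1=1 s4=0 clk=1 s5=0 s2=0
t10.Δ3 s0=1 s3=0 s1=1 s4=1 clk=1 s5=0 s2=0
t10.Δ4 s0=1 s3=1 s1=1 s4=1 clk=1 s5=0 s2=0
t11.Δ0 s0=1 s3=1 s1=1 s4=1 clk=1 s5=0 s2=0
t11.Δ1 s0=1 s3=1 s1=1 s4=1 clk=0 s5=0 s2=0
t12.Δ0 s0=1 s3=1 s1=1 s4=1 clk=0 s5=0 s2=0
t12.Δ1 s0=1 s3=1 s1=1 s4=1 clk=1 s5=0 s2=0
t12.Δ2 s0=1 s3=1 s1=0 s4=1 clk=1 s5=0 s2=0
t12.Δ3 s0=0 s3=1 s1=0 s4=1 clk=1 s5=0 s2=0
t12.Δ4 s0=0 s3=1 s1=0 s4=0 clk=1 s5=0 s2=0
t12.Δ5 s0=0 s3=0 s1=0 s4=0 clk=1 s5=0 s2=0
t13.Δ0 s0=0 s3=0 s1=0 s4=0 clk=1 s5=0 s2=0
t13.Δ1 s0=0 s3=0 s1=0 s4=0 clk=0 s5=0 s2=0
t14.Δ0 s0=0 s3=0 s1=0 s4=0 clk=0 s5=0 s2=0
t14.Δ1 s0=0 s3=0 s1=0 s4=0 clk=1 s5=0 s2=0
t14.Δ2 s0=0 s3=0 s1=1 s4=0 clk=1 s5=0 s2=0
t14.Δ3 s0=1 s3=0 s1=1 s4=1 clk=1 s5=0 s2=0
t14.Δ4 s0=1 s3=1 s1=1 s4=1 clk=1 s5=0 s2=0
t15.Δ0 s0=1 s3=1 s1=1 s4=1 clk=1 s5=0 s2=0
t15.Δ1 s0=1 s3=1 s1=1 s4=1 clk=0 s5=0 s2=0
t16.Δ0 s0=1 s3=1 s1=1 s4=1 clk=0 s5=0 s2=0
t16.Δ1 s0=1 s3=1 s1=1 s4=1 clk=1 s5=0 s2=0
t16.Δ2 s0=1 s3=1 s1=0 s4=1 clk=1 s5=0 s2=0
t16.Δ3 s0=0 s3=1 s1=0 s4=1 clk=1 s5=0 s2=0
t16.Δ4 s0=0 s3=1 s1=0 s4=0 clk=1 s5=0 s2=0
t16.Δ5 s0=0 s3=0 s1=0 s4=0 clk=1 s5=0 s2=0
t17.Δ0 s0=0 s3=0 s1=0 s4=0 clk=1 s5=0 s2=0
t17.Δ1 s0=0 s3=0 s1=0 s4=0 clk=0 s5=0 s2=0
t18.Δ0 s0=0 s3=0 s1=0 s4=0 clk=0 s5=0 s2=0
t18.Δ1 s0=0 s3=0 s1=0 s4=0 clk=1 s5=0 s2=0
t18.Δ2 s0=0 s3=0 s1=1 s4=0 clk=1 s5=0 s2=0
t18.Δ3 s0=1 s3=0 s1=1 s4=1 clk=1 s5=0 s2=0
t18.Δ4 s0=1 s3=1 s1=1 s4=1 clk=1 s5=0 s2=0
t19.Δ0 s0=1 s3=1 s1=1 s4=1 clk=1 s5=0 s2=0
t19.Δ1 s0=1 s3=1 s1=1 s4=1 clk=0 s5=0 s2=0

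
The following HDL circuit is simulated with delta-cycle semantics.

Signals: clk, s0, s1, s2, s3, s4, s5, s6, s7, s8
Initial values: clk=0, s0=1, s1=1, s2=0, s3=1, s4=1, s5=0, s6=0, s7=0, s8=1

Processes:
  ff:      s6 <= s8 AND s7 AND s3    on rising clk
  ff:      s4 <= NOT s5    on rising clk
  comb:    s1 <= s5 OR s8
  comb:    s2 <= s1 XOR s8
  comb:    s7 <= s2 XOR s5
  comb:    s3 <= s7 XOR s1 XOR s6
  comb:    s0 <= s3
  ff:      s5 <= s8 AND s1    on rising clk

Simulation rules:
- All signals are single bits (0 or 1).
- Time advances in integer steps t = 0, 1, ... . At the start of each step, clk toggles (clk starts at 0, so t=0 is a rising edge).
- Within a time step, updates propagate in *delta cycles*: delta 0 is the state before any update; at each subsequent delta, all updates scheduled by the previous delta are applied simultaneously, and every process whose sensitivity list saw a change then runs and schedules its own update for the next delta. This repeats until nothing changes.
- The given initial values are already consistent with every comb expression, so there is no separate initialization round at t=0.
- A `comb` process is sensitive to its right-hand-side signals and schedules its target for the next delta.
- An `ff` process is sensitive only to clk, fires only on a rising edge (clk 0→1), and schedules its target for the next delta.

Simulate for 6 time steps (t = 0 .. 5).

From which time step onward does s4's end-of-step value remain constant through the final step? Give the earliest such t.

t=0 Δ0: s3=1 s0=1 s7=0 s6=0 clk=0 s5=0 s4=1 s2=0 s8=1 s1=1
  Δ1: clk:0→1
  Δ2: s5:0→1
  Δ3: s7:0→1
  Δ4: s3:1→0
  Δ5: s0:1→0
  (5Δ to stable)
t=1 Δ0: s3=0 s0=0 s7=1 s6=0 clk=1 s5=1 s4=1 s2=0 s8=1 s1=1
  Δ1: clk:1→0
  (1Δ to stable)
t=2 Δ0: s3=0 s0=0 s7=1 s6=0 clk=0 s5=1 s4=1 s2=0 s8=1 s1=1
  Δ1: clk:0→1
  Δ2: s4:1→0
  (2Δ to stable)
t=3 Δ0: s3=0 s0=0 s7=1 s6=0 clk=1 s5=1 s4=0 s2=0 s8=1 s1=1
  Δ1: clk:1→0
  (1Δ to stable)
t=4 Δ0: s3=0 s0=0 s7=1 s6=0 clk=0 s5=1 s4=0 s2=0 s8=1 s1=1
  Δ1: clk:0→1
  (1Δ to stable)
t=5 Δ0: s3=0 s0=0 s7=1 s6=0 clk=1 s5=1 s4=0 s2=0 s8=1 s1=1
  Δ1: clk:1→0
  (1Δ to stable)

2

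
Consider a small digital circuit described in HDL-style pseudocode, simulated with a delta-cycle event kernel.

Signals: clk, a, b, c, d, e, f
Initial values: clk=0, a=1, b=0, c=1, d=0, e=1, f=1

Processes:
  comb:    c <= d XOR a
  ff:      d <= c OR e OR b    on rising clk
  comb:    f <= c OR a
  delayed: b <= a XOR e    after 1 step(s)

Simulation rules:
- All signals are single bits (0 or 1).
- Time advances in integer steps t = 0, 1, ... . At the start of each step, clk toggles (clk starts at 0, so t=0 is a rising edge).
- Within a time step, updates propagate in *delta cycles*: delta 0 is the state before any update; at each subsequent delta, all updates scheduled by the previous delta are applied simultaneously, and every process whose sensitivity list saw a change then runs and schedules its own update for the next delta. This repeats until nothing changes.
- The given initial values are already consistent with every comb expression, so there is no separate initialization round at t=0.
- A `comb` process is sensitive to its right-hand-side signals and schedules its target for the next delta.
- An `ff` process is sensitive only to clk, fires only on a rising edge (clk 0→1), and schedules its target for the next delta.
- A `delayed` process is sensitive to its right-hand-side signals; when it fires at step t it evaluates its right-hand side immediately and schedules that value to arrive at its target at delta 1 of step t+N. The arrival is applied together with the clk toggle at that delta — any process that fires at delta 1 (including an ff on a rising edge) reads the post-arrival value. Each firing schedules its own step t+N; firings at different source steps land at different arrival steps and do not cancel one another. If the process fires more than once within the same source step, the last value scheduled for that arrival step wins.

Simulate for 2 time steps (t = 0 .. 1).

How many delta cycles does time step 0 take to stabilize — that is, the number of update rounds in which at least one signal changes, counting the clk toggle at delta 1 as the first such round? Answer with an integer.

[bits: a,c,e,b,d,clk,f]
t=0: Δ0=1110001 Δ1=1110011 Δ2=1110111 Δ3=1010111 | 3Δ
t=1: Δ0=1010111 Δ1=1010101 | 1Δ

3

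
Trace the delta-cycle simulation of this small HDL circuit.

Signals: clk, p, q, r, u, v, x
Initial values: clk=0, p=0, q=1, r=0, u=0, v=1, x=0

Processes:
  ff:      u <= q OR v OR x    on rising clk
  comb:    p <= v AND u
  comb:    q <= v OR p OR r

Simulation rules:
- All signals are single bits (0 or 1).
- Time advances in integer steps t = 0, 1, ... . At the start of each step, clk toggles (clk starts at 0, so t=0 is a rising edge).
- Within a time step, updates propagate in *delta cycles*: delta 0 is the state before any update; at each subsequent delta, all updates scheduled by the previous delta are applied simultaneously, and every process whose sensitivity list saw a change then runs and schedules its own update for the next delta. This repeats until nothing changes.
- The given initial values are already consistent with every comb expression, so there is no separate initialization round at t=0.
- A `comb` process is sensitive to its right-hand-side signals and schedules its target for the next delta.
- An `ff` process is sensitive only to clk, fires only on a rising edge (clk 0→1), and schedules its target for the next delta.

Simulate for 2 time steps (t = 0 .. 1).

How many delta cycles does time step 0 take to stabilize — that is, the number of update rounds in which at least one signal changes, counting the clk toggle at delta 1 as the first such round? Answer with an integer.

3

t0.Δ0 r=0 v=1 x=0 q=1 p=0 clk=0 u=0
t0.Δ1 r=0 v=1 x=0 q=1 p=0 clk=1 u=0
t0.Δ2 r=0 v=1 x=0 q=1 p=0 clk=1 u=1
t0.Δ3 r=0 v=1 x=0 q=1 p=1 clk=1 u=1
t1.Δ0 r=0 v=1 x=0 q=1 p=1 clk=1 u=1
t1.Δ1 r=0 v=1 x=0 q=1 p=1 clk=0 u=1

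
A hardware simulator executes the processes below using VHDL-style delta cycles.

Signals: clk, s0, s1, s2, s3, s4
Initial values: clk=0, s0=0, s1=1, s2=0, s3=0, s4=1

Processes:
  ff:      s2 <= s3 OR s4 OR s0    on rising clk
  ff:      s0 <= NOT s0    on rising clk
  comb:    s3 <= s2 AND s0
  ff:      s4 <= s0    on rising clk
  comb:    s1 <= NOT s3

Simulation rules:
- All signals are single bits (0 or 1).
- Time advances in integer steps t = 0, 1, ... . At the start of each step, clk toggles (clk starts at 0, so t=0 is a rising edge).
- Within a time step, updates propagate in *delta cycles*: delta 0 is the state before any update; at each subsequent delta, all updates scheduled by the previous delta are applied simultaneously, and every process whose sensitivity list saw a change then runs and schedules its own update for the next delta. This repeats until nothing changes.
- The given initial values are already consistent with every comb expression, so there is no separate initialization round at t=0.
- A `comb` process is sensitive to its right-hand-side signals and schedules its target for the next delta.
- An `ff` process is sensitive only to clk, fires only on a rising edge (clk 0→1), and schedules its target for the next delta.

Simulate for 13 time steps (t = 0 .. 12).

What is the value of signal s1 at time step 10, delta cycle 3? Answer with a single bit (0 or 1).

t=0 Δ0: clk=0 s1=1 s3=0 s4=1 s0=0 s2=0
  Δ1: clk:0→1
  Δ2: s4:1→0, s0:0→1, s2:0→1
  Δ3: s3:0→1
  Δ4: s1:1→0
  (4Δ to stable)
t=1 Δ0: clk=1 s1=0 s3=1 s4=0 s0=1 s2=1
  Δ1: clk:1→0
  (1Δ to stable)
t=2 Δ0: clk=0 s1=0 s3=1 s4=0 s0=1 s2=1
  Δ1: clk:0→1
  Δ2: s4:0→1, s0:1→0
  Δ3: s3:1→0
  Δ4: s1:0→1
  (4Δ to stable)
t=3 Δ0: clk=1 s1=1 s3=0 s4=1 s0=0 s2=1
  Δ1: clk:1→0
  (1Δ to stable)
t=4 Δ0: clk=0 s1=1 s3=0 s4=1 s0=0 s2=1
  Δ1: clk:0→1
  Δ2: s4:1→0, s0:0→1
  Δ3: s3:0→1
  Δ4: s1:1→0
  (4Δ to stable)
t=5 Δ0: clk=1 s1=0 s3=1 s4=0 s0=1 s2=1
  Δ1: clk:1→0
  (1Δ to stable)
t=6 Δ0: clk=0 s1=0 s3=1 s4=0 s0=1 s2=1
  Δ1: clk:0→1
  Δ2: s4:0→1, s0:1→0
  Δ3: s3:1→0
  Δ4: s1:0→1
  (4Δ to stable)
t=7 Δ0: clk=1 s1=1 s3=0 s4=1 s0=0 s2=1
  Δ1: clk:1→0
  (1Δ to stable)
t=8 Δ0: clk=0 s1=1 s3=0 s4=1 s0=0 s2=1
  Δ1: clk:0→1
  Δ2: s4:1→0, s0:0→1
  Δ3: s3:0→1
  Δ4: s1:1→0
  (4Δ to stable)
t=9 Δ0: clk=1 s1=0 s3=1 s4=0 s0=1 s2=1
  Δ1: clk:1→0
  (1Δ to stable)
t=10 Δ0: clk=0 s1=0 s3=1 s4=0 s0=1 s2=1
  Δ1: clk:0→1
  Δ2: s4:0→1, s0:1→0
  Δ3: s3:1→0
  Δ4: s1:0→1
  (4Δ to stable)
t=11 Δ0: clk=1 s1=1 s3=0 s4=1 s0=0 s2=1
  Δ1: clk:1→0
  (1Δ to stable)
t=12 Δ0: clk=0 s1=1 s3=0 s4=1 s0=0 s2=1
  Δ1: clk:0→1
  Δ2: s4:1→0, s0:0→1
  Δ3: s3:0→1
  Δ4: s1:1→0
  (4Δ to stable)

0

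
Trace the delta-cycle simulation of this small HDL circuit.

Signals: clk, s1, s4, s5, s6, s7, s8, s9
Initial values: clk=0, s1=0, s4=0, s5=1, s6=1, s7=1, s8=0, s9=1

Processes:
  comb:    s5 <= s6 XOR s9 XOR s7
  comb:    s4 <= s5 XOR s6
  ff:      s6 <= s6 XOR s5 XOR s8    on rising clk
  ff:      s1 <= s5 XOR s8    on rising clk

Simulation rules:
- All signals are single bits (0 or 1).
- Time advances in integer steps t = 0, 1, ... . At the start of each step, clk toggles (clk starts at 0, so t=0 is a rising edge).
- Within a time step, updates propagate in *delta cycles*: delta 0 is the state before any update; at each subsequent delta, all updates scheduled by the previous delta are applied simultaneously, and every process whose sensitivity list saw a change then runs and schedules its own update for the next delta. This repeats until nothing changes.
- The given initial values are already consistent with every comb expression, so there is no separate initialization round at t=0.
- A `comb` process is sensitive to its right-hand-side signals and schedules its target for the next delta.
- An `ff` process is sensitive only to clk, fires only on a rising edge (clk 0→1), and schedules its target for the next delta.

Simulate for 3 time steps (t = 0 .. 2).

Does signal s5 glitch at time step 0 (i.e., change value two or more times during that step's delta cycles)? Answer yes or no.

[bits: s4,clk,s9,s8,s1,s7,s5,s6]
t=0: Δ0=00100111 Δ1=01100111 Δ2=01101110 Δ3=11101100 Δ4=01101100 | 4Δ
t=1: Δ0=01101100 Δ1=00101100 | 1Δ
t=2: Δ0=00101100 Δ1=01101100 Δ2=01100100 | 2Δ

no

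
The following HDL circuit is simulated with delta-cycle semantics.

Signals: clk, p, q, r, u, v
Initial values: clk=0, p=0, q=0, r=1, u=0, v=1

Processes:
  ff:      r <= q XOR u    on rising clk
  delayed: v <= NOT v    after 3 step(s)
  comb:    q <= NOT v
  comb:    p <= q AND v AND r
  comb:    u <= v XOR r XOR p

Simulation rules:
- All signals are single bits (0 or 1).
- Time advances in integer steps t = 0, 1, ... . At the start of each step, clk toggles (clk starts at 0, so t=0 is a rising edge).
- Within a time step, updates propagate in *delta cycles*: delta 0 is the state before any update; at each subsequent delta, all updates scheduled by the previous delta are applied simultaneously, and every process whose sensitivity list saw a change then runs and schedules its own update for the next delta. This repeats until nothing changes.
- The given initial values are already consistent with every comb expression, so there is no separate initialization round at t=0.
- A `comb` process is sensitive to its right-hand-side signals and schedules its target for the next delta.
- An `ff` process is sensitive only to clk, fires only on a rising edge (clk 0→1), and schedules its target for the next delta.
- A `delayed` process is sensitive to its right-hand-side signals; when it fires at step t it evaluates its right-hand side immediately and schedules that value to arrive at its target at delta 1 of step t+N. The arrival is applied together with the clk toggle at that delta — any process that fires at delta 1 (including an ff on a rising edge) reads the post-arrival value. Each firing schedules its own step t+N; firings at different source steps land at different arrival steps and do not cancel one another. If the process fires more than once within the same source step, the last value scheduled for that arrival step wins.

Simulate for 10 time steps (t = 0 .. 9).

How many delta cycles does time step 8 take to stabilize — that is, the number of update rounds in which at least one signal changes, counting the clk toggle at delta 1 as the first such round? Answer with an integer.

3

t0.Δ0 q=0 r=1 clk=0 v=1 u=0 p=0
t0.Δ1 q=0 r=1 clk=1 v=1 u=0 p=0
t0.Δ2 q=0 r=0 clk=1 v=1 u=0 p=0
t0.Δ3 q=0 r=0 clk=1 v=1 u=1 p=0
t1.Δ0 q=0 r=0 clk=1 v=1 u=1 p=0
t1.Δ1 q=0 r=0 clk=0 v=1 u=1 p=0
t2.Δ0 q=0 r=0 clk=0 v=1 u=1 p=0
t2.Δ1 q=0 r=0 clk=1 v=1 u=1 p=0
t2.Δ2 q=0 r=1 clk=1 v=1 u=1 p=0
t2.Δ3 q=0 r=1 clk=1 v=1 u=0 p=0
t3.Δ0 q=0 r=1 clk=1 v=1 u=0 p=0
t3.Δ1 q=0 r=1 clk=0 v=1 u=0 p=0
t4.Δ0 q=0 r=1 clk=0 v=1 u=0 p=0
t4.Δ1 q=0 r=1 clk=1 v=1 u=0 p=0
t4.Δ2 q=0 r=0 clk=1 v=1 u=0 p=0
t4.Δ3 q=0 r=0 clk=1 v=1 u=1 p=0
t5.Δ0 q=0 r=0 clk=1 v=1 u=1 p=0
t5.Δ1 q=0 r=0 clk=0 v=1 u=1 p=0
t6.Δ0 q=0 r=0 clk=0 v=1 u=1 p=0
t6.Δ1 q=0 r=0 clk=1 v=1 u=1 p=0
t6.Δ2 q=0 r=1 clk=1 v=1 u=1 p=0
t6.Δ3 q=0 r=1 clk=1 v=1 u=0 p=0
t7.Δ0 q=0 r=1 clk=1 v=1 u=0 p=0
t7.Δ1 q=0 r=1 clk=0 v=1 u=0 p=0
t8.Δ0 q=0 r=1 clk=0 v=1 u=0 p=0
t8.Δ1 q=0 r=1 clk=1 v=1 u=0 p=0
t8.Δ2 q=0 r=0 clk=1 v=1 u=0 p=0
t8.Δ3 q=0 r=0 clk=1 v=1 u=1 p=0
t9.Δ0 q=0 r=0 clk=1 v=1 u=1 p=0
t9.Δ1 q=0 r=0 clk=0 v=1 u=1 p=0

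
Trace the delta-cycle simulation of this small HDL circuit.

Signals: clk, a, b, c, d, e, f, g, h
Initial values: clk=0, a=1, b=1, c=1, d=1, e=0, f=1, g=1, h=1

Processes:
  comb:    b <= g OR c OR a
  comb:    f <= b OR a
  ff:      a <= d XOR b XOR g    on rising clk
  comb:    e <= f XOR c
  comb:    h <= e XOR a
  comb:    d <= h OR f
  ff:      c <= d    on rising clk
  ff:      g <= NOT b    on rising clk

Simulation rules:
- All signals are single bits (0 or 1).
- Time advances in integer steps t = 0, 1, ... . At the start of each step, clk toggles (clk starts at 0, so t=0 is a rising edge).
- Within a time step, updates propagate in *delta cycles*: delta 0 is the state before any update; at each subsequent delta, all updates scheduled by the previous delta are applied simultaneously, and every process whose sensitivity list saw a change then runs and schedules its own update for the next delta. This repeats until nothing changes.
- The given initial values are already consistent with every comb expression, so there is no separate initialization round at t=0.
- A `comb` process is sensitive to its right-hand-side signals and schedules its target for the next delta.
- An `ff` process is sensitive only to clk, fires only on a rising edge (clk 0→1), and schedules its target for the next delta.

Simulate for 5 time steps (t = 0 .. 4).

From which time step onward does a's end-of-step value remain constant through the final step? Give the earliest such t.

2

t=0 Δ0: e=0 clk=0 g=1 b=1 c=1 d=1 f=1 a=1 h=1
  Δ1: clk:0→1
  Δ2: g:1→0
  (2Δ to stable)
t=1 Δ0: e=0 clk=1 g=0 b=1 c=1 d=1 f=1 a=1 h=1
  Δ1: clk:1→0
  (1Δ to stable)
t=2 Δ0: e=0 clk=0 g=0 b=1 c=1 d=1 f=1 a=1 h=1
  Δ1: clk:0→1
  Δ2: a:1→0
  Δ3: h:1→0
  (3Δ to stable)
t=3 Δ0: e=0 clk=1 g=0 b=1 c=1 d=1 f=1 a=0 h=0
  Δ1: clk:1→0
  (1Δ to stable)
t=4 Δ0: e=0 clk=0 g=0 b=1 c=1 d=1 f=1 a=0 h=0
  Δ1: clk:0→1
  (1Δ to stable)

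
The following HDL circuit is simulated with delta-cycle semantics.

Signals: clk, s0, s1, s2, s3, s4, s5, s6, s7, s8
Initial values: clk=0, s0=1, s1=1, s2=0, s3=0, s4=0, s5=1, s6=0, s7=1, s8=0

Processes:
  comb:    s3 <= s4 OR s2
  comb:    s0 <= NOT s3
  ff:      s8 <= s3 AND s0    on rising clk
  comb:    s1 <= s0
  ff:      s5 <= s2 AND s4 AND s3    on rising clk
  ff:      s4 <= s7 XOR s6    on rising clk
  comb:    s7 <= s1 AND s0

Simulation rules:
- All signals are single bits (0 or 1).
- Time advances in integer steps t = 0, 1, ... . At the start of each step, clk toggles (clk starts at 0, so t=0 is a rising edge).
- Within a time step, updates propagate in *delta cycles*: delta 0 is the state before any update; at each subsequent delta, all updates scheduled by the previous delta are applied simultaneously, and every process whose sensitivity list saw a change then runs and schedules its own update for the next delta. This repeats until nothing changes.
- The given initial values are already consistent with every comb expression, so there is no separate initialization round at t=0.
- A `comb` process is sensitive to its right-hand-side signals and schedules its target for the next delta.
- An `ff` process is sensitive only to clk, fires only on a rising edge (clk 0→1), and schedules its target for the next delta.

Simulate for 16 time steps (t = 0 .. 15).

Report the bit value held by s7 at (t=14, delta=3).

t=0 Δ0: s0=1 s3=0 s6=0 s4=0 s1=1 s5=1 s8=0 s2=0 s7=1 clk=0
  Δ1: clk:0→1
  Δ2: s4:0→1, s5:1→0
  Δ3: s3:0→1
  Δ4: s0:1→0
  Δ5: s1:1→0, s7:1→0
  (5Δ to stable)
t=1 Δ0: s0=0 s3=1 s6=0 s4=1 s1=0 s5=0 s8=0 s2=0 s7=0 clk=1
  Δ1: clk:1→0
  (1Δ to stable)
t=2 Δ0: s0=0 s3=1 s6=0 s4=1 s1=0 s5=0 s8=0 s2=0 s7=0 clk=0
  Δ1: clk:0→1
  Δ2: s4:1→0
  Δ3: s3:1→0
  Δ4: s0:0→1
  Δ5: s1:0→1
  Δ6: s7:0→1
  (6Δ to stable)
t=3 Δ0: s0=1 s3=0 s6=0 s4=0 s1=1 s5=0 s8=0 s2=0 s7=1 clk=1
  Δ1: clk:1→0
  (1Δ to stable)
t=4 Δ0: s0=1 s3=0 s6=0 s4=0 s1=1 s5=0 s8=0 s2=0 s7=1 clk=0
  Δ1: clk:0→1
  Δ2: s4:0→1
  Δ3: s3:0→1
  Δ4: s0:1→0
  Δ5: s1:1→0, s7:1→0
  (5Δ to stable)
t=5 Δ0: s0=0 s3=1 s6=0 s4=1 s1=0 s5=0 s8=0 s2=0 s7=0 clk=1
  Δ1: clk:1→0
  (1Δ to stable)
t=6 Δ0: s0=0 s3=1 s6=0 s4=1 s1=0 s5=0 s8=0 s2=0 s7=0 clk=0
  Δ1: clk:0→1
  Δ2: s4:1→0
  Δ3: s3:1→0
  Δ4: s0:0→1
  Δ5: s1:0→1
  Δ6: s7:0→1
  (6Δ to stable)
t=7 Δ0: s0=1 s3=0 s6=0 s4=0 s1=1 s5=0 s8=0 s2=0 s7=1 clk=1
  Δ1: clk:1→0
  (1Δ to stable)
t=8 Δ0: s0=1 s3=0 s6=0 s4=0 s1=1 s5=0 s8=0 s2=0 s7=1 clk=0
  Δ1: clk:0→1
  Δ2: s4:0→1
  Δ3: s3:0→1
  Δ4: s0:1→0
  Δ5: s1:1→0, s7:1→0
  (5Δ to stable)
t=9 Δ0: s0=0 s3=1 s6=0 s4=1 s1=0 s5=0 s8=0 s2=0 s7=0 clk=1
  Δ1: clk:1→0
  (1Δ to stable)
t=10 Δ0: s0=0 s3=1 s6=0 s4=1 s1=0 s5=0 s8=0 s2=0 s7=0 clk=0
  Δ1: clk:0→1
  Δ2: s4:1→0
  Δ3: s3:1→0
  Δ4: s0:0→1
  Δ5: s1:0→1
  Δ6: s7:0→1
  (6Δ to stable)
t=11 Δ0: s0=1 s3=0 s6=0 s4=0 s1=1 s5=0 s8=0 s2=0 s7=1 clk=1
  Δ1: clk:1→0
  (1Δ to stable)
t=12 Δ0: s0=1 s3=0 s6=0 s4=0 s1=1 s5=0 s8=0 s2=0 s7=1 clk=0
  Δ1: clk:0→1
  Δ2: s4:0→1
  Δ3: s3:0→1
  Δ4: s0:1→0
  Δ5: s1:1→0, s7:1→0
  (5Δ to stable)
t=13 Δ0: s0=0 s3=1 s6=0 s4=1 s1=0 s5=0 s8=0 s2=0 s7=0 clk=1
  Δ1: clk:1→0
  (1Δ to stable)
t=14 Δ0: s0=0 s3=1 s6=0 s4=1 s1=0 s5=0 s8=0 s2=0 s7=0 clk=0
  Δ1: clk:0→1
  Δ2: s4:1→0
  Δ3: s3:1→0
  Δ4: s0:0→1
  Δ5: s1:0→1
  Δ6: s7:0→1
  (6Δ to stable)
t=15 Δ0: s0=1 s3=0 s6=0 s4=0 s1=1 s5=0 s8=0 s2=0 s7=1 clk=1
  Δ1: clk:1→0
  (1Δ to stable)

0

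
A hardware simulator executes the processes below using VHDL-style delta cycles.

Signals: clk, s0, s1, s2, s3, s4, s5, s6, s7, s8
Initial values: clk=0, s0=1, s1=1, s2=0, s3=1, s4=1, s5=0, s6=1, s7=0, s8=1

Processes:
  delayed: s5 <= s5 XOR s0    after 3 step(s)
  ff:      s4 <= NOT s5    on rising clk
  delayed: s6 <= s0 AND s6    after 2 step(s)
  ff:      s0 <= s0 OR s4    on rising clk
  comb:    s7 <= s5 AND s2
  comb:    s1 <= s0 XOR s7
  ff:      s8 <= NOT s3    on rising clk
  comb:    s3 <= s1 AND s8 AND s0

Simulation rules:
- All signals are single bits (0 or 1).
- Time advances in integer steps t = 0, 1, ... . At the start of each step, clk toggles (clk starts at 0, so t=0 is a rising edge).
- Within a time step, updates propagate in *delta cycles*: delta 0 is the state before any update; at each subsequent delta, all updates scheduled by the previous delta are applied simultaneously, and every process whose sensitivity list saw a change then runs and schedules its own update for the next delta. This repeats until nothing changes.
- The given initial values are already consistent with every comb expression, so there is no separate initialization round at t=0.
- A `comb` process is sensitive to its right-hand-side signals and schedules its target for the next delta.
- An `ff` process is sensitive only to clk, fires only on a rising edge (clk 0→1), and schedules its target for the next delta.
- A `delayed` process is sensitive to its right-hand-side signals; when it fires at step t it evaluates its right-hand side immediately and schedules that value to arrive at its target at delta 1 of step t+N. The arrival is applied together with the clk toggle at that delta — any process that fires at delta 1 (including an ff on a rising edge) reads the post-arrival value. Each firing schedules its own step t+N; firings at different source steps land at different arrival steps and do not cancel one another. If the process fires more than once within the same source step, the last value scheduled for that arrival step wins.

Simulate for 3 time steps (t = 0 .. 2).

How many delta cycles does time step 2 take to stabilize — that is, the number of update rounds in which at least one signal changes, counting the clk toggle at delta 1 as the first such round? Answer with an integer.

t=0 Δ0: clk=0 s7=0 s4=1 s1=1 s8=1 s0=1 s3=1 s2=0 s6=1 s5=0
  Δ1: clk:0→1
  Δ2: s8:1→0
  Δ3: s3:1→0
  (3Δ to stable)
t=1 Δ0: clk=1 s7=0 s4=1 s1=1 s8=0 s0=1 s3=0 s2=0 s6=1 s5=0
  Δ1: clk:1→0
  (1Δ to stable)
t=2 Δ0: clk=0 s7=0 s4=1 s1=1 s8=0 s0=1 s3=0 s2=0 s6=1 s5=0
  Δ1: clk:0→1
  Δ2: s8:0→1
  Δ3: s3:0→1
  (3Δ to stable)

3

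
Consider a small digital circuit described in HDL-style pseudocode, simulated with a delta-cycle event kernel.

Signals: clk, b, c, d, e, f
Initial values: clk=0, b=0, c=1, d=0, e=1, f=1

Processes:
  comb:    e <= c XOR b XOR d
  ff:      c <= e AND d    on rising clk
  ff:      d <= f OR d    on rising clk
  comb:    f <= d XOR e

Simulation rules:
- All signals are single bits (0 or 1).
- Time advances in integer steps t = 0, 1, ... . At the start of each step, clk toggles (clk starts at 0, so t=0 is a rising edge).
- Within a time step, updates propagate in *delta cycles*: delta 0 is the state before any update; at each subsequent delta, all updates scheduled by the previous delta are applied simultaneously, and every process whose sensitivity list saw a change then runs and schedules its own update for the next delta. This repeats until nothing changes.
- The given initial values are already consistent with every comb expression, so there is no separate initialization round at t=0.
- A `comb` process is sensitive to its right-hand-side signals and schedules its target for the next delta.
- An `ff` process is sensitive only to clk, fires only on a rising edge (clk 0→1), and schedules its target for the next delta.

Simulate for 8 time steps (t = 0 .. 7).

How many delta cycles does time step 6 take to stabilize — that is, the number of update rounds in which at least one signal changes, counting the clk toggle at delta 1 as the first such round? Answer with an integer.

4

t=0 Δ0: e=1 b=0 d=0 clk=0 f=1 c=1
  Δ1: clk:0→1
  Δ2: d:0→1, c:1→0
  Δ3: f:1→0
  (3Δ to stable)
t=1 Δ0: e=1 b=0 d=1 clk=1 f=0 c=0
  Δ1: clk:1→0
  (1Δ to stable)
t=2 Δ0: e=1 b=0 d=1 clk=0 f=0 c=0
  Δ1: clk:0→1
  Δ2: c:0→1
  Δ3: e:1→0
  Δ4: f:0→1
  (4Δ to stable)
t=3 Δ0: e=0 b=0 d=1 clk=1 f=1 c=1
  Δ1: clk:1→0
  (1Δ to stable)
t=4 Δ0: e=0 b=0 d=1 clk=0 f=1 c=1
  Δ1: clk:0→1
  Δ2: c:1→0
  Δ3: e:0→1
  Δ4: f:1→0
  (4Δ to stable)
t=5 Δ0: e=1 b=0 d=1 clk=1 f=0 c=0
  Δ1: clk:1→0
  (1Δ to stable)
t=6 Δ0: e=1 b=0 d=1 clk=0 f=0 c=0
  Δ1: clk:0→1
  Δ2: c:0→1
  Δ3: e:1→0
  Δ4: f:0→1
  (4Δ to stable)
t=7 Δ0: e=0 b=0 d=1 clk=1 f=1 c=1
  Δ1: clk:1→0
  (1Δ to stable)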